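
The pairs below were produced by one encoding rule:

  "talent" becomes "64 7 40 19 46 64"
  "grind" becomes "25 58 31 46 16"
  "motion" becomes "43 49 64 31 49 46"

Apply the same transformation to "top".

64 49 52

t(#20)→64 and a(#1)→7: differences scale by 3, so n = 3·pos + 4. Each letter becomes 3×(its alphabet position, a=1..z=26) + 4.
For top: t=20→64, o=15→49, p=16→52.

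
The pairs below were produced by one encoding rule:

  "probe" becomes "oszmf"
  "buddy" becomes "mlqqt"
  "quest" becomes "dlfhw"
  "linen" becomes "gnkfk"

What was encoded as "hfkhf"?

sense

This is an affine cipher: with a=0,…,z=25, each position x becomes (15x+23) mod 26.
Reversing it on hfkhf: h(7)→7·(7−23)≡18=s; f(5)→7·(5−23)≡4=e; k(10)→7·(10−23)≡13=n; h(7)→7·(7−23)≡18=s; f(5)→7·(5−23)≡4=e (all mod 26).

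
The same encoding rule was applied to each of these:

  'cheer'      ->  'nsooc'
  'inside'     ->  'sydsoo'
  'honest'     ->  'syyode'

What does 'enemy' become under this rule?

oyoxj

The shift depends on letter class: consonant c→n is +11, but vowel e→o is +10. Two shifts are in play — +10 for a/e/i/o/u, +11 for every other letter.
For enemy: e(vowel)+10=o, n(cons)+11=y, e(vowel)+10=o, m(cons)+11=x, y(cons)+11=j.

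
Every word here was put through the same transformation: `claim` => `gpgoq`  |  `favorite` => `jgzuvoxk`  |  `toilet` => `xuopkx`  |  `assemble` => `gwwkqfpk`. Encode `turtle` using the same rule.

The shift depends on letter class: consonant c→g is +4, but vowel a→g is +6. Vowels shift forward by 6 and consonants shift forward by 4.
Applying it to turtle: t(cons)+4=x, u(vowel)+6=a, r(cons)+4=v, t(cons)+4=x, l(cons)+4=p, e(vowel)+6=k.

xavxpk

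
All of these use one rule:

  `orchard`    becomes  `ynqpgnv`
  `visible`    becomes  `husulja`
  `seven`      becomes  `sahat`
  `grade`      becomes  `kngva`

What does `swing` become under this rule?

smutk

o(14)→y(24) and r(17)→n(13) fit y≡5x+6 (mod 26); the inverse of 5 mod 26 is 21. This is an affine cipher: with a=0,…,z=25, each position x becomes (5x+6) mod 26.
On swing: s(18)→5·18+6≡18=s; w(22)→5·22+6≡12=m; i(8)→5·8+6≡20=u; n(13)→5·13+6≡19=t; g(6)→5·6+6≡10=k (all mod 26).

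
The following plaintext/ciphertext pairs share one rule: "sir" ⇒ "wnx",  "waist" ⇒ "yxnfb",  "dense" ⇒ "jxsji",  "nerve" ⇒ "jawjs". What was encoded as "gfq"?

lab

The output letters match the input read backwards, each shifted +5: sir reversed is ris. The word is reversed, then every letter is shifted forward by 5.
Decoding gfq: shift back: g−5=b, f−5=a, q−5=l → bal; then reverse → lab.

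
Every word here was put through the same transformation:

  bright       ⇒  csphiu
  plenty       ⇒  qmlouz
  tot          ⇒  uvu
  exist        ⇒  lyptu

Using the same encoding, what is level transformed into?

mlwlm

The shift depends on letter class: consonant b→c is +1, but vowel i→p is +7. Two shifts are in play — +7 for a/e/i/o/u, +1 for every other letter.
On level: l(cons)+1=m, e(vowel)+7=l, v(cons)+1=w, e(vowel)+7=l, l(cons)+1=m.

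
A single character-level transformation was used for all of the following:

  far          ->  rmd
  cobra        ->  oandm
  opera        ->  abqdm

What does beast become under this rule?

nqmef

Compare letters: f→r is +12, a→m is +12, r→d is +12 — a constant shift. Every letter moves 12 places later in the alphabet, wrapping around z→a.
For beast: b+12=n, e+12=q, a+12=m, s+12=e, t+12=f.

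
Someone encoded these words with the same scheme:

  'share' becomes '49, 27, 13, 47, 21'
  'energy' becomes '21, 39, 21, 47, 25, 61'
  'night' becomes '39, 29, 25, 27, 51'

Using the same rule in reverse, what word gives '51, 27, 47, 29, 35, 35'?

thrill

s(#19)→49 and h(#8)→27: differences scale by 2, so n = 2·pos + 11. The formula is n = 2×(alphabet index, a=1) + 11.
Undoing it on 51, 27, 47, 29, 35, 35: 51→(51−11)÷2=20=t, 27→(27−11)÷2=8=h, 47→(47−11)÷2=18=r, 29→(29−11)÷2=9=i, 35→(35−11)÷2=12=l, 35→(35−11)÷2=12=l.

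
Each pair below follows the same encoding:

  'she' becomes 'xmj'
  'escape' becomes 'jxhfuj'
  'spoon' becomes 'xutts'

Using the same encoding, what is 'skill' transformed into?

Compare letters: s→x is +5, h→m is +5, e→j is +5 — a constant shift. It's a constant shift of +5 (ROT5).
For skill: s+5=x, k+5=p, i+5=n, l+5=q, l+5=q.

xpnqq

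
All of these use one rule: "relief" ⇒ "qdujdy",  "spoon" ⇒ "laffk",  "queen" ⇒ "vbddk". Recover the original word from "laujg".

split

r(17)→q(16) and e(4)→d(3) fit y≡21x+23 (mod 26); the inverse of 21 mod 26 is 5. This is an affine cipher: with a=0,…,z=25, each position x becomes (21x+23) mod 26.
Decoding laujg: l(11)→5·(11−23)≡18=s; a(0)→5·(0−23)≡15=p; u(20)→5·(20−23)≡11=l; j(9)→5·(9−23)≡8=i; g(6)→5·(6−23)≡19=t (all mod 26).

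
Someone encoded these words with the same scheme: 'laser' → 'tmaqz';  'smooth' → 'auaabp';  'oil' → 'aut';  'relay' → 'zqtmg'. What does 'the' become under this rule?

The shift depends on letter class: consonant l→t is +8, but vowel a→m is +12. The rule splits by letter class: vowels +12, consonants +8.
Applying it to the: t(cons)+8=b, h(cons)+8=p, e(vowel)+12=q.

bpq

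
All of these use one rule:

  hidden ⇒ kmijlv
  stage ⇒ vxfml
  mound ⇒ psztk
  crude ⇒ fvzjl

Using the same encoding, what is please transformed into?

In hidden: h→k is +3, i→m is +4, d→i is +5, d→j is +6 — the shift increases by 1 each position. Each letter shifts forward by (position + 3), i.e. 3, 4, 5, … — the shift grows by one for each successive letter.
For please: p+3=s, l+4=p, e+5=j, a+6=g, s+7=z, e+8=m.

spjgzm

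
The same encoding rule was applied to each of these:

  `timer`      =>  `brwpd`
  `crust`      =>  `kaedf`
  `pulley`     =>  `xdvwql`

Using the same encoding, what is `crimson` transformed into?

In timer: t→b is +8, i→r is +9, m→w is +10, e→p is +11 — the shift increases by 1 each position. Letter i (0-indexed) is shifted by i+8, so successive shifts are 8, 9, 10, ….
On crimson: c+8=k, r+9=a, i+10=s, m+11=x, s+12=e, o+13=b, n+14=b.

kasxebb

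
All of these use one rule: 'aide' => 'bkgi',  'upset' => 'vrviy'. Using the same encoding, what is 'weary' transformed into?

xgdvd

In aide: a→b is +1, i→k is +2, d→g is +3, e→i is +4 — the shift increases by 1 each position. Each letter shifts forward by (position + 1), i.e. 1, 2, 3, … — the shift grows by one for each successive letter.
Applying it to weary: w+1=x, e+2=g, a+3=d, r+4=v, y+5=d.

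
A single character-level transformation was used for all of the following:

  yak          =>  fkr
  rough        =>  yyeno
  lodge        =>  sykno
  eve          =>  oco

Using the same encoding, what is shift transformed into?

zosma

The shift depends on letter class: consonant y→f is +7, but vowel a→k is +10. Two shifts are in play — +10 for a/e/i/o/u, +7 for every other letter.
Applying it to shift: s(cons)+7=z, h(cons)+7=o, i(vowel)+10=s, f(cons)+7=m, t(cons)+7=a.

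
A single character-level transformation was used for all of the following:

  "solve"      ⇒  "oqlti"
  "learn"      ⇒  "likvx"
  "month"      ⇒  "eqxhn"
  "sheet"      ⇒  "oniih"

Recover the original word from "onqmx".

s(18)→o(14) and o(14)→q(16) fit y≡19x+10 (mod 26); the inverse of 19 mod 26 is 11. Each letter's alphabet position (a=0..z=25) is mapped through 19·x+10 mod 26 — an affine cipher.
Reversing it on onqmx: o(14)→11·(14−10)≡18=s; n(13)→11·(13−10)≡7=h; q(16)→11·(16−10)≡14=o; m(12)→11·(12−10)≡22=w; x(23)→11·(23−10)≡13=n (all mod 26).

shown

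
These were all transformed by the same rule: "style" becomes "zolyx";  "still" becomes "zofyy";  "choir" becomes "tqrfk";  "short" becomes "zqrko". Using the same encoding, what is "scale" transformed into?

ztpyx

This is an affine cipher: with a=0,…,z=25, each position x becomes (15x+15) mod 26.
Applying it to scale: s(18)→15·18+15≡25=z; c(2)→15·2+15≡19=t; a(0)→15·0+15≡15=p; l(11)→15·11+15≡24=y; e(4)→15·4+15≡23=x (all mod 26).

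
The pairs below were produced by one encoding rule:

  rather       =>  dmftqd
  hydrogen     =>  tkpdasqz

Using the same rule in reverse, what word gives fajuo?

Compare letters: r→d is +12, a→m is +12, t→f is +12 — a constant shift. It's a constant shift of +12 (ROT12).
Reversing it on fajuo: f−12=t, a−12=o, j−12=x, u−12=i, o−12=c.

toxic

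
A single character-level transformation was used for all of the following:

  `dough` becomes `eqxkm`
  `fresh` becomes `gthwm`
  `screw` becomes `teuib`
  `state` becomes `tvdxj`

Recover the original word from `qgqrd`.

In dough: d→e is +1, o→q is +2, u→x is +3, g→k is +4 — the shift increases by 1 each position. Each letter shifts forward by (position + 1), i.e. 1, 2, 3, … — the shift grows by one for each successive letter.
Decoding qgqrd: q−1=p, g−2=e, q−3=n, r−4=n, d−5=y.

penny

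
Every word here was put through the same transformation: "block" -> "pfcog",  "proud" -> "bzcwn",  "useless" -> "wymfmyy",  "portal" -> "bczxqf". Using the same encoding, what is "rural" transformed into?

Each letter's alphabet position (a=0..z=25) is mapped through 25·x+16 mod 26 — an affine cipher.
For rural: r(17)→25·17+16≡25=z; u(20)→25·20+16≡22=w; r(17)→25·17+16≡25=z; a(0)→25·0+16≡16=q; l(11)→25·11+16≡5=f (all mod 26).

zwzqf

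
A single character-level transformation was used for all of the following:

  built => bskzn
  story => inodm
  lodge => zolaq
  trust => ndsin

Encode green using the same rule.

Treating letters as 0–25, the rule is x ↦ 5x + 22 (mod 26).
For green: g(6)→5·6+22≡0=a; r(17)→5·17+22≡3=d; e(4)→5·4+22≡16=q; e(4)→5·4+22≡16=q; n(13)→5·13+22≡9=j (all mod 26).

adqqj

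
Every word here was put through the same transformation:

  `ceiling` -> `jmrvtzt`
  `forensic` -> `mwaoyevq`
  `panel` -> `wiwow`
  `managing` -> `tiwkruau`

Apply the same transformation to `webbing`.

In ceiling: c→j is +7, e→m is +8, i→r is +9, l→v is +10 — the shift increases by 1 each position. Each letter shifts forward by (position + 7), i.e. 7, 8, 9, … — the shift grows by one for each successive letter.
On webbing: w+7=d, e+8=m, b+9=k, b+10=l, i+11=t, n+12=z, g+13=t.

dmkltzt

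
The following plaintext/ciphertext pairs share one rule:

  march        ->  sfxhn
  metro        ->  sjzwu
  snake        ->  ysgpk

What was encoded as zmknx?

their

A repeating key of period 2 is used — shifts +6, +5 over and over.
Decoding zmknx: z−6=t, m−5=h, k−6=e, n−5=i, x−6=r.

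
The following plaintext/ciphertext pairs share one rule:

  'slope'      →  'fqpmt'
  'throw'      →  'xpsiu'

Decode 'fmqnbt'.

The output letters match the input read backwards, each shifted +1: slope reversed is epols. Two steps: reverse the string, then apply a Caesar shift of +1.
Decoding fmqnbt: shift back: f−1=e, m−1=l, q−1=p, n−1=m, b−1=a, t−1=s → elpmas; then reverse → sample.

sample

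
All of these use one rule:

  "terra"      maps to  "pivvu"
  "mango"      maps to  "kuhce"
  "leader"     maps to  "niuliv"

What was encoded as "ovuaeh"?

t(19)→p(15) and e(4)→i(8) fit y≡23x+20 (mod 26); the inverse of 23 mod 26 is 17. Each letter's alphabet position (a=0..z=25) is mapped through 23·x+20 mod 26 — an affine cipher.
Undoing it on ovuaeh: o(14)→17·(14−20)≡2=c; v(21)→17·(21−20)≡17=r; u(20)→17·(20−20)≡0=a; a(0)→17·(0−20)≡24=y; e(4)→17·(4−20)≡14=o; h(7)→17·(7−20)≡13=n (all mod 26).

crayon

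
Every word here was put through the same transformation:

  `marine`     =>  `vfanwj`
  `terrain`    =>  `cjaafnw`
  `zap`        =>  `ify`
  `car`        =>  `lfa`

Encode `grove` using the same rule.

The shift depends on letter class: consonant m→v is +9, but vowel a→f is +5. Vowels shift forward by 5 and consonants shift forward by 9.
Applying it to grove: g(cons)+9=p, r(cons)+9=a, o(vowel)+5=t, v(cons)+9=e, e(vowel)+5=j.

patej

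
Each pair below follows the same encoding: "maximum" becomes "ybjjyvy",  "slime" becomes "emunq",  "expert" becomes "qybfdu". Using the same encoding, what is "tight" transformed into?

Shifts by position in maximum: pos 0: m→y (+12), pos 1: a→b (+1), pos 2: x→j (+12), pos 3: i→j (+1) — repeating every 2. It's a Vigenère-style cipher with numeric key [12,1]: position i shifts by key[i mod 2].
On tight: t+12=f, i+1=j, g+12=s, h+1=i, t+12=f.

fjsif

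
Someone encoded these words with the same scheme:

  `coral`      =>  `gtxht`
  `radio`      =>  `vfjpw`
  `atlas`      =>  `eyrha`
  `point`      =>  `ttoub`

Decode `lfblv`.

haven

In coral: c→g is +4, o→t is +5, r→x is +6, a→h is +7 — the shift increases by 1 each position. Each letter shifts forward by (position + 4), i.e. 4, 5, 6, … — the shift grows by one for each successive letter.
Undoing it on lfblv: l−4=h, f−5=a, b−6=v, l−7=e, v−8=n.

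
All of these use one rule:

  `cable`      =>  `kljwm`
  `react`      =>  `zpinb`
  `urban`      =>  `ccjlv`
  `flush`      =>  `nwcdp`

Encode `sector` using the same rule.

It's a Vigenère-style cipher with numeric key [8,11]: position i shifts by key[i mod 2].
On sector: s+8=a, e+11=p, c+8=k, t+11=e, o+8=w, r+11=c.

apkewc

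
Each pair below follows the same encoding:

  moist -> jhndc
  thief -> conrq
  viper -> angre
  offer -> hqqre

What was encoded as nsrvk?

m(12)→j(9) and o(14)→h(7) fit y≡25x+21 (mod 26); the inverse of 25 mod 26 is 25. Each letter's alphabet position (a=0..z=25) is mapped through 25·x+21 mod 26 — an affine cipher.
Decoding nsrvk: n(13)→25·(13−21)≡8=i; s(18)→25·(18−21)≡3=d; r(17)→25·(17−21)≡4=e; v(21)→25·(21−21)≡0=a; k(10)→25·(10−21)≡11=l (all mod 26).

ideal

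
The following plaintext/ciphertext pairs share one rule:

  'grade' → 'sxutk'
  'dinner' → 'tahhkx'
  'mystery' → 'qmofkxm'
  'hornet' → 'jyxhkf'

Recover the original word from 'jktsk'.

hedge

g(6)→s(18) and r(17)→x(23) fit y≡17x+20 (mod 26); the inverse of 17 mod 26 is 23. Each letter's alphabet position (a=0..z=25) is mapped through 17·x+20 mod 26 — an affine cipher.
Undoing it on jktsk: j(9)→23·(9−20)≡7=h; k(10)→23·(10−20)≡4=e; t(19)→23·(19−20)≡3=d; s(18)→23·(18−20)≡6=g; k(10)→23·(10−20)≡4=e (all mod 26).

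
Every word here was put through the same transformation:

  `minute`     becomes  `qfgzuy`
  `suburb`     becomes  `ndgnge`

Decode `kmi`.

The word is reversed, then every letter is shifted forward by 12.
Decoding kmi: shift back: k−12=y, m−12=a, i−12=w → yaw; then reverse → way.

way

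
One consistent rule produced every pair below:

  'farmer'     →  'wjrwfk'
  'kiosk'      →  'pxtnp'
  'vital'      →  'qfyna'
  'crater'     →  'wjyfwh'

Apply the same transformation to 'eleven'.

The word is reversed, then every letter is shifted forward by 5.
For eleven: reverse → nevele; then shift: n+5=s, e+5=j, v+5=a, e+5=j, l+5=q, e+5=j.

sjajqj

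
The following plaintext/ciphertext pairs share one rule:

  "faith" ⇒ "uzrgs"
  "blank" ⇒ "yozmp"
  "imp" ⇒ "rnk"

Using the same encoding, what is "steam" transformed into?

Each pair mirrors across the alphabet (f↔u, a↔z, i↔r): positions sum to 25. Letters are reflected about the middle of the alphabet (position → 25−position): Atbash.
Applying it to steam: s↔h, t↔g, e↔v, a↔z, m↔n.

hgvzn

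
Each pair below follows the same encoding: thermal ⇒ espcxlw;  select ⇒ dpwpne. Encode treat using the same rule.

It's a constant shift of +11 (ROT11).
For treat: t+11=e, r+11=c, e+11=p, a+11=l, t+11=e.

ecple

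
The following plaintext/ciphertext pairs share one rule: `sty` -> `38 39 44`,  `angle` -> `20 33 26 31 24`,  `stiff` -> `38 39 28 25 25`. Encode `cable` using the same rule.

s is letter #19 and maps to 38: an offset of 19. Letters become their 1-based position plus 19 (so a→20, b→21, …).
On cable: c=3→22, a=1→20, b=2→21, l=12→31, e=5→24.

22 20 21 31 24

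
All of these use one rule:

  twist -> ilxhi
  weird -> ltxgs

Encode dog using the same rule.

sdv

Compare letters: t→i is +15, w→l is +15, i→x is +15 — a constant shift. Every letter moves 15 places later in the alphabet, wrapping around z→a.
Applying it to dog: d+15=s, o+15=d, g+15=v.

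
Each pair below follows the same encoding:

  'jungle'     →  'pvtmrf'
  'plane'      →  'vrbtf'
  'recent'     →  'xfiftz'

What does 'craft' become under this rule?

Vowels shift forward by 1 and consonants shift forward by 6.
For craft: c(cons)+6=i, r(cons)+6=x, a(vowel)+1=b, f(cons)+6=l, t(cons)+6=z.

ixblz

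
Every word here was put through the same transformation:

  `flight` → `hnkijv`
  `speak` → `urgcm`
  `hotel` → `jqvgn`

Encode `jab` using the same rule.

Compare letters: f→h is +2, l→n is +2, i→k is +2 — a constant shift. It's a constant shift of +2 (ROT2).
Applying it to jab: j+2=l, a+2=c, b+2=d.

lcd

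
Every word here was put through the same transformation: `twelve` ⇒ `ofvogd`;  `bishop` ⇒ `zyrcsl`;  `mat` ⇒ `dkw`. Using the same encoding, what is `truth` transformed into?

The output letters match the input read backwards, each shifted +10: twelve reversed is evlewt. Two steps: reverse the string, then apply a Caesar shift of +10.
Applying it to truth: reverse → hturt; then shift: h+10=r, t+10=d, u+10=e, r+10=b, t+10=d.

rdebd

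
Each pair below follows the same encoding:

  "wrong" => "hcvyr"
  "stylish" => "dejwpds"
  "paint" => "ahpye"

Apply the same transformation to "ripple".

cpaawl

The shift depends on letter class: consonant w→h is +11, but vowel o→v is +7. The rule splits by letter class: vowels +7, consonants +11.
For ripple: r(cons)+11=c, i(vowel)+7=p, p(cons)+11=a, p(cons)+11=a, l(cons)+11=w, e(vowel)+7=l.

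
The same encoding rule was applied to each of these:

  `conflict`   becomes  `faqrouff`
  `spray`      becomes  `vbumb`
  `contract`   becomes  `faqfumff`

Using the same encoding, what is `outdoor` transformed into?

rgwprau

Shifts by position in conflict: pos 0: c→f (+3), pos 1: o→a (+12), pos 2: n→q (+3), pos 3: f→r (+12) — repeating every 2. A repeating key of period 2 is used — shifts +3, +12 over and over.
Applying it to outdoor: o+3=r, u+12=g, t+3=w, d+12=p, o+3=r, o+12=a, r+3=u.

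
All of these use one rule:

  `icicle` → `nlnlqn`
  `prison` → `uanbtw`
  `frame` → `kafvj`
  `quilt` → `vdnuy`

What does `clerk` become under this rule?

hujap

Shifts by position in icicle: pos 0: i→n (+5), pos 1: c→l (+9), pos 2: i→n (+5), pos 3: c→l (+9) — repeating every 2. The shifts repeat in a cycle of length 2: positions 0,1,… shift by +5, +9, then the pattern repeats.
Applying it to clerk: c+5=h, l+9=u, e+5=j, r+9=a, k+5=p.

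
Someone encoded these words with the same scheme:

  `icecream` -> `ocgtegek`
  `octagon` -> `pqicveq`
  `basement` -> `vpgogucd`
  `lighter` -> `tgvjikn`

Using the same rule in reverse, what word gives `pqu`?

The word is reversed, then every letter is shifted forward by 2.
Undoing it on pqu: shift back: p−2=n, q−2=o, u−2=s → nos; then reverse → son.

son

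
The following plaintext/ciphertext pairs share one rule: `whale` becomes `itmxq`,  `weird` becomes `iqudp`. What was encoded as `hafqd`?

voter

Compare letters: w→i is +12, h→t is +12, a→m is +12 — a constant shift. Every letter moves 12 places later in the alphabet, wrapping around z→a.
Decoding hafqd: h−12=v, a−12=o, f−12=t, q−12=e, d−12=r.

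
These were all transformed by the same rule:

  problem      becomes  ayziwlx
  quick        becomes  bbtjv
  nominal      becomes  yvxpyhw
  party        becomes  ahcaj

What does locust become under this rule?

wvnbda

Shifts by position in problem: pos 0: p→a (+11), pos 1: r→y (+7), pos 2: o→z (+11), pos 3: b→i (+7) — repeating every 2. A repeating key of period 2 is used — shifts +11, +7 over and over.
Applying it to locust: l+11=w, o+7=v, c+11=n, u+7=b, s+11=d, t+7=a.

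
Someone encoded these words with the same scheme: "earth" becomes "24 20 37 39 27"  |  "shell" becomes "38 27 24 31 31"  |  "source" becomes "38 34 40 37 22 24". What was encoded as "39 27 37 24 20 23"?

e is letter #5 and maps to 24: an offset of 19. Each letter is replaced by its alphabet position (a=1..z=26) + 19.
Undoing it on 39 27 37 24 20 23: 39→(39−19)÷1=20=t, 27→(27−19)÷1=8=h, 37→(37−19)÷1=18=r, 24→(24−19)÷1=5=e, 20→(20−19)÷1=1=a, 23→(23−19)÷1=4=d.

thread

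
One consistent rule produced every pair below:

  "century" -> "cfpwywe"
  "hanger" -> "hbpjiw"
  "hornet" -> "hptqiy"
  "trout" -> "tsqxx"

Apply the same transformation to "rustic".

In century: c→c is +0, e→f is +1, n→p is +2, t→w is +3 — the shift increases by 1 each position. Each letter shifts forward by its position index (0, 1, 2, …) — the shift grows by one for each successive letter.
For rustic: r+0=r, u+1=v, s+2=u, t+3=w, i+4=m, c+5=h.

rvuwmh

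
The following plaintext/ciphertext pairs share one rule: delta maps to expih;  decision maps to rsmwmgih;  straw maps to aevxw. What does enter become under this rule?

The output letters match the input read backwards, each shifted +4: delta reversed is atled. Read the word backwards and shift each letter +4.
Applying it to enter: reverse → retne; then shift: r+4=v, e+4=i, t+4=x, n+4=r, e+4=i.

vixri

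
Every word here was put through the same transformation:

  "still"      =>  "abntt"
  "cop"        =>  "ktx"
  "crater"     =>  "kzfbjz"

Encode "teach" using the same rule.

The rule splits by letter class: vowels +5, consonants +8.
Applying it to teach: t(cons)+8=b, e(vowel)+5=j, a(vowel)+5=f, c(cons)+8=k, h(cons)+8=p.

bjfkp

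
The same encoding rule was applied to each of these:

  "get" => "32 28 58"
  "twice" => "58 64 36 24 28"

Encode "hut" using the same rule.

g(#7)→32 and e(#5)→28: differences scale by 2, so n = 2·pos + 18. Each letter becomes 2×(its alphabet position, a=1..z=26) + 18.
Applying it to hut: h=8→34, u=21→60, t=20→58.

34 60 58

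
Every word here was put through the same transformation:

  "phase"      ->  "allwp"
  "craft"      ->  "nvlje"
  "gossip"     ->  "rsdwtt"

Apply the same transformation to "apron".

ltcsy

Shifts by position in phase: pos 0: p→a (+11), pos 1: h→l (+4), pos 2: a→l (+11), pos 3: s→w (+4) — repeating every 2. It's a Vigenère-style cipher with numeric key [11,4]: position i shifts by key[i mod 2].
On apron: a+11=l, p+4=t, r+11=c, o+4=s, n+11=y.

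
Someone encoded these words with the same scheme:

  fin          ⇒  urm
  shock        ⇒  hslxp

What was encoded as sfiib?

hurry

This is the alphabet-reversal cipher (Atbash): a becomes z, b becomes y, etc.
Undoing it on sfiib: s↔h, f↔u, i↔r, i↔r, b↔y.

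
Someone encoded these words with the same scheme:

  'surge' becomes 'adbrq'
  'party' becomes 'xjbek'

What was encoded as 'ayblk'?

spray

Each letter shifts forward by (position + 8), i.e. 8, 9, 10, … — the shift grows by one for each successive letter.
Decoding ayblk: a−8=s, y−9=p, b−10=r, l−11=a, k−12=y.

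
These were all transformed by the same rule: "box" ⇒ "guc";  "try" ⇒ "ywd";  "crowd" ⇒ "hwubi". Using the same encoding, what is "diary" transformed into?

The shift depends on letter class: consonant b→g is +5, but vowel o→u is +6. The rule splits by letter class: vowels +6, consonants +5.
On diary: d(cons)+5=i, i(vowel)+6=o, a(vowel)+6=g, r(cons)+5=w, y(cons)+5=d.

iogwd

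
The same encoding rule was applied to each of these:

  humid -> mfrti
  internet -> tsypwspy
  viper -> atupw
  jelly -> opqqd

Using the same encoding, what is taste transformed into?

The shift depends on letter class: consonant h→m is +5, but vowel u→f is +11. Vowels shift forward by 11 and consonants shift forward by 5.
On taste: t(cons)+5=y, a(vowel)+11=l, s(cons)+5=x, t(cons)+5=y, e(vowel)+11=p.

ylxyp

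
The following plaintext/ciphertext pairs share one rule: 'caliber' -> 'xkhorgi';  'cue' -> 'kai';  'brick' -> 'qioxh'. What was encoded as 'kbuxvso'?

The output letters match the input read backwards, each shifted +6: caliber reversed is rebilac. Two steps: reverse the string, then apply a Caesar shift of +6.
Undoing it on kbuxvso: shift back: k−6=e, b−6=v, u−6=o, x−6=r, v−6=p, s−6=m, o−6=i → evorpmi; then reverse → improve.

improve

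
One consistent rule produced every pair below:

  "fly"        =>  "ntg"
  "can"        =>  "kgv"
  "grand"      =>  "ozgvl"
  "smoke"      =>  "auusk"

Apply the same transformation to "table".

The shift depends on letter class: consonant f→n is +8, but vowel a→g is +6. Two shifts are in play — +6 for a/e/i/o/u, +8 for every other letter.
Applying it to table: t(cons)+8=b, a(vowel)+6=g, b(cons)+8=j, l(cons)+8=t, e(vowel)+6=k.

bgjtk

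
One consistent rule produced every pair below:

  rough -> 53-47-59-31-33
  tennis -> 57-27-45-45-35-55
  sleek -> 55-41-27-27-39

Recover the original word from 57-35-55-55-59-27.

tissue

r(#18)→53 and o(#15)→47: differences scale by 2, so n = 2·pos + 17. Each letter becomes 2×(its alphabet position, a=1..z=26) + 17.
Decoding 57-35-55-55-59-27: 57→(57−17)÷2=20=t, 35→(35−17)÷2=9=i, 55→(55−17)÷2=19=s, 55→(55−17)÷2=19=s, 59→(59−17)÷2=21=u, 27→(27−17)÷2=5=e.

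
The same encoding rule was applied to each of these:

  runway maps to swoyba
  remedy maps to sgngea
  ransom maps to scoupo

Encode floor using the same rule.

Shifts by position in runway: pos 0: r→s (+1), pos 1: u→w (+2), pos 2: n→o (+1), pos 3: w→y (+2) — repeating every 2. A repeating key of period 2 is used — shifts +1, +2 over and over.
On floor: f+1=g, l+2=n, o+1=p, o+2=q, r+1=s.

gnpqs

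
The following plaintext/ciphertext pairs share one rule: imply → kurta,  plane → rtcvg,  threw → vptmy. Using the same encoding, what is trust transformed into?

vzwav

It's a Vigenère-style cipher with numeric key [2,8]: position i shifts by key[i mod 2].
On trust: t+2=v, r+8=z, u+2=w, s+8=a, t+2=v.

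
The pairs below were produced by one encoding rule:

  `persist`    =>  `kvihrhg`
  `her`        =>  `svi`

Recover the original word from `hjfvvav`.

Each pair mirrors across the alphabet (p↔k, e↔v, r↔i): positions sum to 25. Each letter is replaced by its mirror in the alphabet: a↔z, b↔y, c↔x, and so on (the Atbash cipher).
Decoding hjfvvav: h↔s, j↔q, f↔u, v↔e, v↔e, a↔z, v↔e.

squeeze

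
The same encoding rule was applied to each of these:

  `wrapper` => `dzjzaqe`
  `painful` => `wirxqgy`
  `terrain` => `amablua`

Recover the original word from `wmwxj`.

penny

In wrapper: w→d is +7, r→z is +8, a→j is +9, p→z is +10 — the shift increases by 1 each position. The shift increases by 1 at each position, starting from +7: 7, 8, 9, ….
Decoding wmwxj: w−7=p, m−8=e, w−9=n, x−10=n, j−11=y.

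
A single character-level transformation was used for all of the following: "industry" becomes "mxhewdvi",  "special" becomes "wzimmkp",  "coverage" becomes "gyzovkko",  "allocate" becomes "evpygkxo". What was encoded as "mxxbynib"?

Shifts by position in industry: pos 0: i→m (+4), pos 1: n→x (+10), pos 2: d→h (+4), pos 3: u→e (+10) — repeating every 2. It's a Vigenère-style cipher with numeric key [4,10]: position i shifts by key[i mod 2].
Reversing it on mxxbynib: m−4=i, x−10=n, x−4=t, b−10=r, y−4=u, n−10=d, i−4=e, b−10=r.

intruder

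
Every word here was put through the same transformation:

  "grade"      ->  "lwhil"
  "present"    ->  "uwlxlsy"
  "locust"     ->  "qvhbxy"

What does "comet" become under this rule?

hvrly

Two shifts are in play — +7 for a/e/i/o/u, +5 for every other letter.
For comet: c(cons)+5=h, o(vowel)+7=v, m(cons)+5=r, e(vowel)+7=l, t(cons)+5=y.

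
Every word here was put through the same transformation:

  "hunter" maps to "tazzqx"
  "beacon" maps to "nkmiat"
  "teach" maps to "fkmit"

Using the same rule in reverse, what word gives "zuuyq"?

Shifts by position in hunter: pos 0: h→t (+12), pos 1: u→a (+6), pos 2: n→z (+12), pos 3: t→z (+6) — repeating every 2. It's a Vigenère-style cipher with numeric key [12,6]: position i shifts by key[i mod 2].
Decoding zuuyq: z−12=n, u−6=o, u−12=i, y−6=s, q−12=e.

noise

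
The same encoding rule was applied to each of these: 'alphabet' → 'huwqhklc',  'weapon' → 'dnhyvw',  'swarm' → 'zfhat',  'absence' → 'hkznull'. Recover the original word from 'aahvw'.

Shifts by position in alphabet: pos 0: a→h (+7), pos 1: l→u (+9), pos 2: p→w (+7), pos 3: h→q (+9) — repeating every 2. A repeating key of period 2 is used — shifts +7, +9 over and over.
Undoing it on aahvw: a−7=t, a−9=r, h−7=a, v−9=m, w−7=p.

tramp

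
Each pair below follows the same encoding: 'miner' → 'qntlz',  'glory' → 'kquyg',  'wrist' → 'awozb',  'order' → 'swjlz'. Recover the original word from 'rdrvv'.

nylon

In miner: m→q is +4, i→n is +5, n→t is +6, e→l is +7 — the shift increases by 1 each position. The shift increases by 1 at each position, starting from +4: 4, 5, 6, ….
Reversing it on rdrvv: r−4=n, d−5=y, r−6=l, v−7=o, v−8=n.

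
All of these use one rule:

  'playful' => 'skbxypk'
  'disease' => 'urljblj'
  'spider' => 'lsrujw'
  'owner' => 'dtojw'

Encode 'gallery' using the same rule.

nbkkjwx

p(15)→s(18) and l(11)→k(10) fit y≡15x+1 (mod 26); the inverse of 15 mod 26 is 7. Treating letters as 0–25, the rule is x ↦ 15x + 1 (mod 26).
Applying it to gallery: g(6)→15·6+1≡13=n; a(0)→15·0+1≡1=b; l(11)→15·11+1≡10=k; l(11)→15·11+1≡10=k; e(4)→15·4+1≡9=j; r(17)→15·17+1≡22=w; y(24)→15·24+1≡23=x (all mod 26).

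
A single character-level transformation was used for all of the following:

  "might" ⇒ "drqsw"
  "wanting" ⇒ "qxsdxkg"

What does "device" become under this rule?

omsfon

The word is reversed, then every letter is shifted forward by 10.
On device: reverse → ecived; then shift: e+10=o, c+10=m, i+10=s, v+10=f, e+10=o, d+10=n.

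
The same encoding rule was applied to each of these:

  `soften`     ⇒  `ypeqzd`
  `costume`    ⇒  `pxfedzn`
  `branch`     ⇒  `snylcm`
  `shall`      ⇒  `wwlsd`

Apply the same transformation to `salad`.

The output letters match the input read backwards, each shifted +11: soften reversed is netfos. Read the word backwards and shift each letter +11.
For salad: reverse → dalas; then shift: d+11=o, a+11=l, l+11=w, a+11=l, s+11=d.

olwld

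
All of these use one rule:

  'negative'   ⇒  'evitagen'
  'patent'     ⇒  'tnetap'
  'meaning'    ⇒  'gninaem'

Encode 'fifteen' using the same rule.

neetfif

It's just the letters in reverse order.
Applying it to fifteen: reverse → neetfif.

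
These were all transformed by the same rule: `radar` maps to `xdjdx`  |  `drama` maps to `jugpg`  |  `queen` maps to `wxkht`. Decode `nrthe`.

honey

Shifts by position in radar: pos 0: r→x (+6), pos 1: a→d (+3), pos 2: d→j (+6), pos 3: a→d (+3) — repeating every 2. It's a Vigenère-style cipher with numeric key [6,3]: position i shifts by key[i mod 2].
Reversing it on nrthe: n−6=h, r−3=o, t−6=n, h−3=e, e−6=y.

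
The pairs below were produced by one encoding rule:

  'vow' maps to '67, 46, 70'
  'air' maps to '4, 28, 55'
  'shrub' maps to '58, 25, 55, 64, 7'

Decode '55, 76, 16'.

v(#22)→67 and o(#15)→46: differences scale by 3, so n = 3·pos + 1. Each letter becomes 3×(its alphabet position, a=1..z=26) + 1.
Undoing it on 55, 76, 16: 55→(55−1)÷3=18=r, 76→(76−1)÷3=25=y, 16→(16−1)÷3=5=e.

rye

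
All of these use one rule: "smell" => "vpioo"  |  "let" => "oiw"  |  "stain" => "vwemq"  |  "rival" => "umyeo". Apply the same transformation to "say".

veb

The shift depends on letter class: consonant s→v is +3, but vowel e→i is +4. The rule splits by letter class: vowels +4, consonants +3.
Applying it to say: s(cons)+3=v, a(vowel)+4=e, y(cons)+3=b.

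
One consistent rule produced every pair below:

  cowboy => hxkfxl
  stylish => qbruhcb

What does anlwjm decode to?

dancer

The word is reversed, then every letter is shifted forward by 9.
Undoing it on anlwjm: shift back: a−9=r, n−9=e, l−9=c, w−9=n, j−9=a, m−9=d → recnad; then reverse → dancer.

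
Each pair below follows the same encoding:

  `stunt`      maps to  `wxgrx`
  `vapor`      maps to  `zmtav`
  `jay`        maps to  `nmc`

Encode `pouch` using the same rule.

taggl

The shift depends on letter class: consonant s→w is +4, but vowel u→g is +12. Two shifts are in play — +12 for a/e/i/o/u, +4 for every other letter.
For pouch: p(cons)+4=t, o(vowel)+12=a, u(vowel)+12=g, c(cons)+4=g, h(cons)+4=l.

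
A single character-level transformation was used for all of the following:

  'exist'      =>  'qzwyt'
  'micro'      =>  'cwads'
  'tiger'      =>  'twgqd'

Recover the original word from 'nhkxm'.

Each letter's alphabet position (a=0..z=25) is mapped through 21·x+10 mod 26 — an affine cipher.
Undoing it on nhkxm: n(13)→5·(13−10)≡15=p; h(7)→5·(7−10)≡11=l; k(10)→5·(10−10)≡0=a; x(23)→5·(23−10)≡13=n; m(12)→5·(12−10)≡10=k (all mod 26).

plank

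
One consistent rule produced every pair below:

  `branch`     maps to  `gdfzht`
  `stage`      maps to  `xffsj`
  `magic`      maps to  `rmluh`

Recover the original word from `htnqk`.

Shifts by position in branch: pos 0: b→g (+5), pos 1: r→d (+12), pos 2: a→f (+5), pos 3: n→z (+12) — repeating every 2. It's a Vigenère-style cipher with numeric key [5,12]: position i shifts by key[i mod 2].
Decoding htnqk: h−5=c, t−12=h, n−5=i, q−12=e, k−5=f.

chief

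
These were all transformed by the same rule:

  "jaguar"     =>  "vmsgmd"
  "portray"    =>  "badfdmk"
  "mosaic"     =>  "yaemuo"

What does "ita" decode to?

who

Compare letters: j→v is +12, a→m is +12, g→s is +12 — a constant shift. Each letter is shifted forward by 12 in the alphabet (a Caesar shift of +12).
Reversing it on ita: i−12=w, t−12=h, a−12=o.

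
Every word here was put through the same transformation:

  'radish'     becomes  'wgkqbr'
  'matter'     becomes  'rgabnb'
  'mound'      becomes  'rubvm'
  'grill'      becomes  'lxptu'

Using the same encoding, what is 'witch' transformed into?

boakq

In radish: r→w is +5, a→g is +6, d→k is +7, i→q is +8 — the shift increases by 1 each position. Letter i (0-indexed) is shifted by i+5, so successive shifts are 5, 6, 7, ….
Applying it to witch: w+5=b, i+6=o, t+7=a, c+8=k, h+9=q.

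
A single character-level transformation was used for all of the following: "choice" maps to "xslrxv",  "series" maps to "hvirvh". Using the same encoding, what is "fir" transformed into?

uri

Each pair mirrors across the alphabet (c↔x, h↔s, o↔l): positions sum to 25. This is the alphabet-reversal cipher (Atbash): a becomes z, b becomes y, etc.
Applying it to fir: f↔u, i↔r, r↔i.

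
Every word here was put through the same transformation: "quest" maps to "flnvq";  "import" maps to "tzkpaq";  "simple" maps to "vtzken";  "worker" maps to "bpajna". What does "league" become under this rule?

q(16)→f(5) and u(20)→l(11) fit y≡21x+7 (mod 26); the inverse of 21 mod 26 is 5. Treating letters as 0–25, the rule is x ↦ 21x + 7 (mod 26).
Applying it to league: l(11)→21·11+7≡4=e; e(4)→21·4+7≡13=n; a(0)→21·0+7≡7=h; g(6)→21·6+7≡3=d; u(20)→21·20+7≡11=l; e(4)→21·4+7≡13=n (all mod 26).

enhdln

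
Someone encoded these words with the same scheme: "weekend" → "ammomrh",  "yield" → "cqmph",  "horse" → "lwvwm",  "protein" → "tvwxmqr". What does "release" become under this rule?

vmpmiwm

The shift depends on letter class: consonant w→a is +4, but vowel e→m is +8. Vowels shift forward by 8 and consonants shift forward by 4.
On release: r(cons)+4=v, e(vowel)+8=m, l(cons)+4=p, e(vowel)+8=m, a(vowel)+8=i, s(cons)+4=w, e(vowel)+8=m.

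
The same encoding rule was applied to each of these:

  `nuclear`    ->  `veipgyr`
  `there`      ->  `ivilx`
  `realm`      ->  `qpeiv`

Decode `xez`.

The output letters match the input read backwards, each shifted +4: nuclear reversed is raelcun. The word is reversed, then every letter is shifted forward by 4.
Reversing it on xez: shift back: x−4=t, e−4=a, z−4=v → tav; then reverse → vat.

vat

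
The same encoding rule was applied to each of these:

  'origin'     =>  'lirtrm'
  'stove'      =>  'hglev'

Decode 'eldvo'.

Each pair mirrors across the alphabet (o↔l, r↔i, i↔r): positions sum to 25. Each letter is replaced by its mirror in the alphabet: a↔z, b↔y, c↔x, and so on (the Atbash cipher).
Undoing it on eldvo: e↔v, l↔o, d↔w, v↔e, o↔l.

vowel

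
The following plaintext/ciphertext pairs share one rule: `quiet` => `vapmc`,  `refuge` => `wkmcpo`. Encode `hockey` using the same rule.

In quiet: q→v is +5, u→a is +6, i→p is +7, e→m is +8 — the shift increases by 1 each position. The shift increases by 1 at each position, starting from +5: 5, 6, 7, ….
Applying it to hockey: h+5=m, o+6=u, c+7=j, k+8=s, e+9=n, y+10=i.

mujsni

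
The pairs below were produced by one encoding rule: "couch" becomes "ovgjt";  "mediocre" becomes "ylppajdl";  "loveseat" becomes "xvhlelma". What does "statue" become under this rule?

Shifts by position in couch: pos 0: c→o (+12), pos 1: o→v (+7), pos 2: u→g (+12), pos 3: c→j (+7) — repeating every 2. The shifts repeat in a cycle of length 2: positions 0,1,… shift by +12, +7, then the pattern repeats.
For statue: s+12=e, t+7=a, a+12=m, t+7=a, u+12=g, e+7=l.

eamagl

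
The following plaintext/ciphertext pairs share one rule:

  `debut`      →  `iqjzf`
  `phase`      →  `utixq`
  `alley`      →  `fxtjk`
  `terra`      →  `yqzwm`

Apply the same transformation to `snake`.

xzipq

Shifts by position in debut: pos 0: d→i (+5), pos 1: e→q (+12), pos 2: b→j (+8), pos 3: u→z (+5), pos 4: t→f (+12) — repeating every 3. A repeating key of period 3 is used — shifts +5, +12, +8 over and over.
For snake: s+5=x, n+12=z, a+8=i, k+5=p, e+12=q.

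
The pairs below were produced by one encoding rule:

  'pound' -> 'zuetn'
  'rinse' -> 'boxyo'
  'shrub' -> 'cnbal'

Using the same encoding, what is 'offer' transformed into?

ylpkb

The shifts repeat in a cycle of length 2: positions 0,1,… shift by +10, +6, then the pattern repeats.
On offer: o+10=y, f+6=l, f+10=p, e+6=k, r+10=b.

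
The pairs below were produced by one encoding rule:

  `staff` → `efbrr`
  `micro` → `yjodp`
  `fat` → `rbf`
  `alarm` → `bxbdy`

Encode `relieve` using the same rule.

The rule splits by letter class: vowels +1, consonants +12.
For relieve: r(cons)+12=d, e(vowel)+1=f, l(cons)+12=x, i(vowel)+1=j, e(vowel)+1=f, v(cons)+12=h, e(vowel)+1=f.

dfxjfhf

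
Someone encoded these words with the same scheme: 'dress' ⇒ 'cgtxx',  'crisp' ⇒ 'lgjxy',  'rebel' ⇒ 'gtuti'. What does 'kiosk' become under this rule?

d(3)→c(2) and r(17)→g(6) fit y≡17x+3 (mod 26); the inverse of 17 mod 26 is 23. Treating letters as 0–25, the rule is x ↦ 17x + 3 (mod 26).
On kiosk: k(10)→17·10+3≡17=r; i(8)→17·8+3≡9=j; o(14)→17·14+3≡7=h; s(18)→17·18+3≡23=x; k(10)→17·10+3≡17=r (all mod 26).

rjhxr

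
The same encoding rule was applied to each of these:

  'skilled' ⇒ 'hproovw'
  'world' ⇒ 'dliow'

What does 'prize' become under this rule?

kirav

Each pair mirrors across the alphabet (s↔h, k↔p, i↔r): positions sum to 25. This is the alphabet-reversal cipher (Atbash): a becomes z, b becomes y, etc.
On prize: p↔k, r↔i, i↔r, z↔a, e↔v.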